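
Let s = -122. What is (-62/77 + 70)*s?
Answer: -650016/77 ≈ -8441.8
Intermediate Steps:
(-62/77 + 70)*s = (-62/77 + 70)*(-122) = (5328/77)*(-122) = -650016/77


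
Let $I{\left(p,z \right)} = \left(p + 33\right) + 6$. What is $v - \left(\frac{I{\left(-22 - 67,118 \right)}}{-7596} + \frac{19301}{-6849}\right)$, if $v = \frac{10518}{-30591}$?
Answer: $\frac{8080830749}{3274684974} \approx 2.4677$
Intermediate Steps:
$I{\left(p,z \right)} = 39 + p$ ($I{\left(p,z \right)} = \left(33 + p\right) + 6 = 39 + p$)
$v = - \frac{3506}{10197}$ ($v = 10518 \left(- \frac{1}{30591}\right) = - \frac{3506}{10197} \approx -0.34383$)
$v - \left(\frac{I{\left(-22 - 67,118 \right)}}{-7596} + \frac{19301}{-6849}\right) = - \frac{3506}{10197} - \left(\frac{39 - 89}{-7596} + \frac{19301}{-6849}\right) = - \frac{3506}{10197} - \left(\left(39 - 89\right) \left(- \frac{1}{7596}\right) + 19301 \left(- \frac{1}{6849}\right)\right) = - \frac{3506}{10197} - \left(\left(39 - 89\right) \left(- \frac{1}{7596}\right) - \frac{19301}{6849}\right) = - \frac{3506}{10197} - \left(\left(-50\right) \left(- \frac{1}{7596}\right) - \frac{19301}{6849}\right) = - \frac{3506}{10197} - \left(\frac{25}{3798} - \frac{19301}{6849}\right) = - \frac{3506}{10197} - - \frac{8125997}{2890278} = - \frac{3506}{10197} + \frac{8125997}{2890278} = \frac{8080830749}{3274684974}$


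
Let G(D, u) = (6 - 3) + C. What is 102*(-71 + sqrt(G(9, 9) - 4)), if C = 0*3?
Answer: -7242 + 102*I ≈ -7242.0 + 102.0*I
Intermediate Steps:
C = 0
G(D, u) = 3 (G(D, u) = (6 - 3) + 0 = 3 + 0 = 3)
102*(-71 + sqrt(G(9, 9) - 4)) = 102*(-71 + sqrt(3 - 4)) = 102*(-71 + sqrt(-1)) = 102*(-71 + I) = -7242 + 102*I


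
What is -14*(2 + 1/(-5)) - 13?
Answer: -191/5 ≈ -38.200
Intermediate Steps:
-14*(2 + 1/(-5)) - 13 = -14*(2 - 1/5) - 13 = -14*9/5 - 13 = -126/5 - 13 = -191/5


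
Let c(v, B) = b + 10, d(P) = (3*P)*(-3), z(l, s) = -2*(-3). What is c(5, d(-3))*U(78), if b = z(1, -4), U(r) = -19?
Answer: -304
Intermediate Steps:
z(l, s) = 6
b = 6
d(P) = -9*P
c(v, B) = 16 (c(v, B) = 6 + 10 = 16)
c(5, d(-3))*U(78) = 16*(-19) = -304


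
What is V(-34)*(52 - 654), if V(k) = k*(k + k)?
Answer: -1391824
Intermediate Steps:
V(k) = 2*k**2 (V(k) = k*(2*k) = 2*k**2)
V(-34)*(52 - 654) = (2*(-34)**2)*(52 - 654) = (2*1156)*(-602) = 2312*(-602) = -1391824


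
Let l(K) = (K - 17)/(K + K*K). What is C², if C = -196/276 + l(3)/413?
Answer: 3744225/7365796 ≈ 0.50833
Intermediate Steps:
l(K) = (-17 + K)/(K + K²)
C = -1935/2714 (C = -196/276 + ((-17 + 3)/(3*(1 + 3)))/413 = -196*1/276 + ((⅓)*(-14)/4)*(1/413) = -49/69 + ((⅓)*(¼)*(-14))*(1/413) = -49/69 - 7/6*1/413 = -49/69 - 1/354 = -1935/2714 ≈ -0.71297)
C² = (-1935/2714)² = 3744225/7365796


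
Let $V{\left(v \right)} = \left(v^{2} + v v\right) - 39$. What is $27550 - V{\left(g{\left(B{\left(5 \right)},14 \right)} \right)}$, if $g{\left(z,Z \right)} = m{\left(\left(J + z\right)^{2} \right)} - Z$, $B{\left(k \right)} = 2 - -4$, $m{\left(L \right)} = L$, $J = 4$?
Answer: $12797$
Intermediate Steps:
$B{\left(k \right)} = 6$ ($B{\left(k \right)} = 2 + 4 = 6$)
$g{\left(z,Z \right)} = \left(4 + z\right)^{2} - Z$
$V{\left(v \right)} = -39 + 2 v^{2}$ ($V{\left(v \right)} = \left(v^{2} + v^{2}\right) - 39 = 2 v^{2} - 39 = -39 + 2 v^{2}$)
$27550 - V{\left(g{\left(B{\left(5 \right)},14 \right)} \right)} = 27550 - \left(-39 + 2 \left(\left(4 + 6\right)^{2} - 14\right)^{2}\right) = 27550 - \left(-39 + 2 \left(10^{2} - 14\right)^{2}\right) = 27550 - \left(-39 + 2 \left(100 - 14\right)^{2}\right) = 27550 - \left(-39 + 2 \cdot 86^{2}\right) = 27550 - \left(-39 + 2 \cdot 7396\right) = 27550 - \left(-39 + 14792\right) = 27550 - 14753 = 12797$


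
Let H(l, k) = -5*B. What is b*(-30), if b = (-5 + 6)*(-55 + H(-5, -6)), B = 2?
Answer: 1950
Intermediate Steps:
H(l, k) = -10 (H(l, k) = -5*2 = -10)
b = -65 (b = (-5 + 6)*(-55 - 10) = 1*(-65) = -65)
b*(-30) = -65*(-30) = 1950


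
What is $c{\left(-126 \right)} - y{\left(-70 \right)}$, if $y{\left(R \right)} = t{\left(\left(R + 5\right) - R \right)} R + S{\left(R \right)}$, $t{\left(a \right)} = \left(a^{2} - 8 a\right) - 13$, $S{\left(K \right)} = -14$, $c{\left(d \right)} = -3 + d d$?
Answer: $13927$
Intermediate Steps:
$c{\left(d \right)} = -3 + d^{2}$
$t{\left(a \right)} = -13 + a^{2} - 8 a$
$y{\left(R \right)} = -14 - 28 R$ ($y{\left(R \right)} = \left(-13 + \left(\left(R + 5\right) - R\right)^{2} - 8 \left(\left(R + 5\right) - R\right)\right) R - 14 = \left(-13 + \left(\left(5 + R\right) - R\right)^{2} - 8 \left(\left(5 + R\right) - R\right)\right) R - 14 = \left(-13 + 5^{2} - 40\right) R - 14 = \left(-13 + 25 - 40\right) R - 14 = - 28 R - 14 = -14 - 28 R$)
$c{\left(-126 \right)} - y{\left(-70 \right)} = \left(-3 + \left(-126\right)^{2}\right) - \left(-14 - -1960\right) = \left(-3 + 15876\right) - \left(-14 + 1960\right) = 15873 - 1946 = 13927$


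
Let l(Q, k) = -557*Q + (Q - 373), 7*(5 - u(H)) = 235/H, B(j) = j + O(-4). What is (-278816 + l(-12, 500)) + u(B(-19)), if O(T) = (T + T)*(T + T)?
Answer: -17168303/63 ≈ -2.7251e+5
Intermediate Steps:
O(T) = 4*T² (O(T) = (2*T)*(2*T) = 4*T²)
B(j) = 64 + j (B(j) = j + 4*(-4)² = j + 4*16 = j + 64 = 64 + j)
u(H) = 5 - 235/(7*H)
l(Q, k) = -373 - 556*Q (l(Q, k) = -557*Q + (-373 + Q) = -373 - 556*Q)
(-278816 + l(-12, 500)) + u(B(-19)) = (-278816 + (-373 - 556*(-12))) + (5 - 235/(7*(64 - 19))) = (-278816 + (-373 + 6672)) + (5 - 235/7/45) = (-278816 + 6299) + (5 - 235/7*1/45) = -272517 + (5 - 47/63) = -272517 + 268/63 = -17168303/63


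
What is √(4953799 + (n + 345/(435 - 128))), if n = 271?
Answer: √466916249345/307 ≈ 2225.8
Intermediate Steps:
√(4953799 + (n + 345/(435 - 128))) = √(4953799 + (271 + 345/(435 - 128))) = √(4953799 + (271 + 345/307)) = √(4953799 + 83542/307) = √(1520899835/307) = √466916249345/307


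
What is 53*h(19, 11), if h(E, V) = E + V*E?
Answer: 12084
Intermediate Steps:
h(E, V) = E + E*V
53*h(19, 11) = 53*(19*(1 + 11)) = 53*(19*12) = 53*228 = 12084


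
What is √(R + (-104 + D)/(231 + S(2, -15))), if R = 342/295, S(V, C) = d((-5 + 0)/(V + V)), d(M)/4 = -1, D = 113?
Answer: 3*√597394765/66965 ≈ 1.0950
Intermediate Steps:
d(M) = -4 (d(M) = 4*(-1) = -4)
S(V, C) = -4
R = 342/295 (R = 342*(1/295) = 342/295 ≈ 1.1593)
√(R + (-104 + D)/(231 + S(2, -15))) = √(342/295 + (-104 + 113)/(231 - 4)) = √(342/295 + 9/227) = √(80289/66965) = 3*√597394765/66965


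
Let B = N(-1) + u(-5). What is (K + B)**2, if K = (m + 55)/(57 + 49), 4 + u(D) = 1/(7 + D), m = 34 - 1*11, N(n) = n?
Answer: 159201/11236 ≈ 14.169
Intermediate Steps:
m = 23 (m = 34 - 11 = 23)
u(D) = -4 + 1/(7 + D)
B = -9/2 (B = -1 + (-27 - 4*(-5))/(7 - 5) = -1 + (-27 + 20)/2 = -1 + (1/2)*(-7) = -1 - 7/2 = -9/2 ≈ -4.5000)
K = 39/53 (K = (23 + 55)/(57 + 49) = 78/106 = 78*(1/106) = 39/53 ≈ 0.73585)
(K + B)**2 = (39/53 - 9/2)**2 = (-399/106)**2 = 159201/11236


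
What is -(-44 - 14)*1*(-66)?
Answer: -3828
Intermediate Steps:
-(-44 - 14)*1*(-66) = -(-58)*(-66) = -1*3828 = -3828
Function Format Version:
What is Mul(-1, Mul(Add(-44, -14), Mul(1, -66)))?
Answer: -3828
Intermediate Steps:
Mul(-1, Mul(Add(-44, -14), Mul(1, -66))) = Mul(-1, Mul(-58, -66)) = Mul(-1, 3828) = -3828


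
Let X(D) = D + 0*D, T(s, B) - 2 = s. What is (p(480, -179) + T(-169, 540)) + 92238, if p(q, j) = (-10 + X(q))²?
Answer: 312971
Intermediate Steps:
T(s, B) = 2 + s
X(D) = D (X(D) = D + 0 = D)
p(q, j) = (-10 + q)²
(p(480, -179) + T(-169, 540)) + 92238 = ((-10 + 480)² + (2 - 169)) + 92238 = (470² - 167) + 92238 = (220900 - 167) + 92238 = 220733 + 92238 = 312971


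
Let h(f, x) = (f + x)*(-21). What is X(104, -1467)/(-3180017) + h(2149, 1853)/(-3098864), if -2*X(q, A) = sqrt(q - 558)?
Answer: 42021/1549432 + I*sqrt(454)/6360034 ≈ 0.02712 + 3.3502e-6*I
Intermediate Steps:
X(q, A) = -sqrt(-558 + q)/2 (X(q, A) = -sqrt(q - 558)/2 = -sqrt(-558 + q)/2)
h(f, x) = -21*f - 21*x
X(104, -1467)/(-3180017) + h(2149, 1853)/(-3098864) = -sqrt(-558 + 104)/2/(-3180017) + (-21*2149 - 21*1853)/(-3098864) = -I*sqrt(454)/2*(-1/3180017) + (-45129 - 38913)*(-1/3098864) = -I*sqrt(454)/2*(-1/3180017) - 84042*(-1/3098864) = -I*sqrt(454)/2*(-1/3180017) + 42021/1549432 = I*sqrt(454)/6360034 + 42021/1549432 = 42021/1549432 + I*sqrt(454)/6360034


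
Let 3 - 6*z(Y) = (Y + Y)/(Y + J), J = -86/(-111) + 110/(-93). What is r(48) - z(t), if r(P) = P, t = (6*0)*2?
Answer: 95/2 ≈ 47.500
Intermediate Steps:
J = -468/1147 (J = -86*(-1/111) + 110*(-1/93) = 86/111 - 110/93 = -468/1147 ≈ -0.40802)
t = 0 (t = 0*2 = 0)
z(Y) = 1/2 - Y/(3*(-468/1147 + Y)) (z(Y) = 1/2 - (Y + Y)/(6*(Y - 468/1147)) = 1/2 - 2*Y/(6*(-468/1147 + Y)) = 1/2 - Y/(3*(-468/1147 + Y)))
r(48) - z(t) = 48 - (-1404 + 1147*0)/(6*(-468 + 1147*0)) = 48 - (-1404 + 0)/(6*(-468 + 0)) = 48 - (-1404)/(6*(-468)) = 48 - (-1)*(-1404)/(6*468) = 48 - 1*1/2 = 48 - 1/2 = 95/2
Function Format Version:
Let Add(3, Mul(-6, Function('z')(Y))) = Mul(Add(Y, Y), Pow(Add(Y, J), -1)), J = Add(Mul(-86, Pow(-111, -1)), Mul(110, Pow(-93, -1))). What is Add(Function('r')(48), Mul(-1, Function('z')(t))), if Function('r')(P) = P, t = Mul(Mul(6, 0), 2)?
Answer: Rational(95, 2) ≈ 47.500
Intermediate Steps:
J = Rational(-468, 1147) (J = Add(Mul(-86, Rational(-1, 111)), Mul(110, Rational(-1, 93))) = Add(Rational(86, 111), Rational(-110, 93)) = Rational(-468, 1147) ≈ -0.40802)
t = 0 (t = Mul(0, 2) = 0)
Function('z')(Y) = Add(Rational(1, 2), Mul(Rational(-1, 3), Y, Pow(Add(Rational(-468, 1147), Y), -1))) (Function('z')(Y) = Add(Rational(1, 2), Mul(Rational(-1, 6), Mul(Add(Y, Y), Pow(Add(Y, Rational(-468, 1147)), -1)))) = Add(Rational(1, 2), Mul(Rational(-1, 6), Mul(Mul(2, Y), Pow(Add(Rational(-468, 1147), Y), -1)))) = Add(Rational(1, 2), Mul(Rational(-1, 6), Mul(2, Y, Pow(Add(Rational(-468, 1147), Y), -1)))) = Add(Rational(1, 2), Mul(Rational(-1, 3), Y, Pow(Add(Rational(-468, 1147), Y), -1))))
Add(Function('r')(48), Mul(-1, Function('z')(t))) = Add(48, Mul(-1, Mul(Rational(1, 6), Pow(Add(-468, Mul(1147, 0)), -1), Add(-1404, Mul(1147, 0))))) = Add(48, Mul(-1, Mul(Rational(1, 6), Pow(Add(-468, 0), -1), Add(-1404, 0)))) = Add(48, Mul(-1, Mul(Rational(1, 6), Pow(-468, -1), -1404))) = Add(48, Mul(-1, Mul(Rational(1, 6), Rational(-1, 468), -1404))) = Add(48, Mul(-1, Rational(1, 2))) = Add(48, Rational(-1, 2)) = Rational(95, 2)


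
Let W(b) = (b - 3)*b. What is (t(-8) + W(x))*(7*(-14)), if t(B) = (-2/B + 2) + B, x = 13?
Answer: -24353/2 ≈ -12177.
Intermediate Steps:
t(B) = 2 + B - 2/B (t(B) = (2 - 2/B) + B = 2 + B - 2/B)
W(b) = b*(-3 + b) (W(b) = (-3 + b)*b = b*(-3 + b))
(t(-8) + W(x))*(7*(-14)) = ((2 - 8 - 2/(-8)) + 13*(-3 + 13))*(7*(-14)) = ((2 - 8 - 2*(-⅛)) + 13*10)*(-98) = ((2 - 8 + ¼) + 130)*(-98) = (-23/4 + 130)*(-98) = (497/4)*(-98) = -24353/2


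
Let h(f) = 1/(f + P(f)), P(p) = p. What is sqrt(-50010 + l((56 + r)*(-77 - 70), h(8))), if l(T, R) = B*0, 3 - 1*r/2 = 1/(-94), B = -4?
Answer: I*sqrt(50010) ≈ 223.63*I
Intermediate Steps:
r = 283/47 (r = 6 - 2/(-94) = 6 - 2*(-1/94) = 6 + 1/47 = 283/47 ≈ 6.0213)
h(f) = 1/(2*f) (h(f) = 1/(f + f) = 1/(2*f))
l(T, R) = 0 (l(T, R) = -4*0 = 0)
sqrt(-50010 + l((56 + r)*(-77 - 70), h(8))) = sqrt(-50010 + 0) = sqrt(-50010) = I*sqrt(50010)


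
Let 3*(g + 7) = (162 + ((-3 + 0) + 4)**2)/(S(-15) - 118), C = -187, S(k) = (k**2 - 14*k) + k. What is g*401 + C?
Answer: -2647201/906 ≈ -2921.9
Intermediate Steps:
S(k) = k**2 - 13*k
g = -6179/906 (g = -7 + ((162 + ((-3 + 0) + 4)**2)/(-15*(-13 - 15) - 118))/3 = -7 + ((162 + (-3 + 4)**2)/(-15*(-28) - 118))/3 = -7 + ((162 + 1**2)/(420 - 118))/3 = -7 + ((162 + 1)/302)/3 = -7 + (163*(1/302))/3 = -7 + (1/3)*(163/302) = -7 + 163/906 = -6179/906 ≈ -6.8201)
g*401 + C = -6179/906*401 - 187 = -2477779/906 - 187 = -2647201/906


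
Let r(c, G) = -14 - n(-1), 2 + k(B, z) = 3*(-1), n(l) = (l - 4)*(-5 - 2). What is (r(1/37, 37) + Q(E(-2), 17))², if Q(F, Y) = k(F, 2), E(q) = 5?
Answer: 2916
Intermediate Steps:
n(l) = 28 - 7*l (n(l) = (-4 + l)*(-7) = 28 - 7*l)
k(B, z) = -5 (k(B, z) = -2 + 3*(-1) = -2 - 3 = -5)
Q(F, Y) = -5
r(c, G) = -49 (r(c, G) = -14 - (28 - 7*(-1)) = -14 - (28 + 7) = -14 - 1*35 = -14 - 35 = -49)
(r(1/37, 37) + Q(E(-2), 17))² = (-49 - 5)² = (-54)² = 2916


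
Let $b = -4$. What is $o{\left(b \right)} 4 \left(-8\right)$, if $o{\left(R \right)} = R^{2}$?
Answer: $-512$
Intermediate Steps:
$o{\left(b \right)} 4 \left(-8\right) = \left(-4\right)^{2} \cdot 4 \left(-8\right) = 16 \cdot 4 \left(-8\right) = 64 \left(-8\right) = -512$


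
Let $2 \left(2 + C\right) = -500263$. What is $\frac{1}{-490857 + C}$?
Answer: $- \frac{2}{1481981} \approx -1.3495 \cdot 10^{-6}$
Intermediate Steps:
$C = - \frac{500267}{2}$ ($C = -2 + \frac{1}{2} \left(-500263\right) = -2 - \frac{500263}{2} = - \frac{500267}{2} \approx -2.5013 \cdot 10^{5}$)
$\frac{1}{-490857 + C} = \frac{1}{-490857 - \frac{500267}{2}} = \frac{1}{- \frac{1481981}{2}} = - \frac{2}{1481981}$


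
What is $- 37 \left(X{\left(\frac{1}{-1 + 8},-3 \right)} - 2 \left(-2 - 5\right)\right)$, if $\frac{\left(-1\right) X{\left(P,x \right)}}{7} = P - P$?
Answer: $-518$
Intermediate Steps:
$X{\left(P,x \right)} = 0$ ($X{\left(P,x \right)} = - 7 \left(P - P\right) = \left(-7\right) 0 = 0$)
$- 37 \left(X{\left(\frac{1}{-1 + 8},-3 \right)} - 2 \left(-2 - 5\right)\right) = - 37 \left(0 - 2 \left(-2 - 5\right)\right) = - 37 \left(0 - -14\right) = - 37 \left(0 + 14\right) = \left(-37\right) 14 = -518$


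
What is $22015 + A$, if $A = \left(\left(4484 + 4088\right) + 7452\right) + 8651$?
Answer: $46690$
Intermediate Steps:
$A = 24675$ ($A = \left(8572 + 7452\right) + 8651 = 16024 + 8651 = 24675$)
$22015 + A = 22015 + 24675 = 46690$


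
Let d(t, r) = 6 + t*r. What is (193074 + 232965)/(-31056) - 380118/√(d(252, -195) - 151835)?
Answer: -142013/10352 + 380118*I*√200969/200969 ≈ -13.718 + 847.92*I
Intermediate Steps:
d(t, r) = 6 + r*t
(193074 + 232965)/(-31056) - 380118/√(d(252, -195) - 151835) = (193074 + 232965)/(-31056) - 380118/√((6 - 195*252) - 151835) = 426039*(-1/31056) - 380118/√((6 - 49140) - 151835) = -142013/10352 - 380118/√(-49134 - 151835) = -142013/10352 - 380118*(-I*√200969/200969) = -142013/10352 - (-380118)*I*√200969/200969 = -142013/10352 + 380118*I*√200969/200969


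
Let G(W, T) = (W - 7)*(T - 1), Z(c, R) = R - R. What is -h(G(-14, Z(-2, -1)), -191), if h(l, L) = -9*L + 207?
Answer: -1926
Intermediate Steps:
Z(c, R) = 0
G(W, T) = (-1 + T)*(-7 + W) (G(W, T) = (-7 + W)*(-1 + T) = (-1 + T)*(-7 + W))
h(l, L) = 207 - 9*L
-h(G(-14, Z(-2, -1)), -191) = -(207 - 9*(-191)) = -(207 + 1719) = -1*1926 = -1926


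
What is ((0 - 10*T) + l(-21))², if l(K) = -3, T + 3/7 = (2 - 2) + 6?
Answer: 168921/49 ≈ 3447.4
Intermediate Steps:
T = 39/7 (T = -3/7 + ((2 - 2) + 6) = -3/7 + (0 + 6) = -3/7 + 6 = 39/7 ≈ 5.5714)
((0 - 10*T) + l(-21))² = ((0 - 10*39/7) - 3)² = ((0 - 390/7) - 3)² = (-390/7 - 3)² = (-411/7)² = 168921/49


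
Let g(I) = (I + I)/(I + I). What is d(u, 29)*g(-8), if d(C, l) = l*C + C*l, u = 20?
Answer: 1160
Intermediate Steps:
d(C, l) = 2*C*l (d(C, l) = C*l + C*l = 2*C*l)
g(I) = 1 (g(I) = (2*I)/((2*I)) = (2*I)*(1/(2*I)) = 1)
d(u, 29)*g(-8) = (2*20*29)*1 = 1160*1 = 1160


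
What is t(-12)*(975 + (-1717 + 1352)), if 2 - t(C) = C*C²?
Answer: 1055300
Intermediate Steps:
t(C) = 2 - C³ (t(C) = 2 - C*C² = 2 - C³)
t(-12)*(975 + (-1717 + 1352)) = (2 - 1*(-12)³)*(975 + (-1717 + 1352)) = (2 - 1*(-1728))*(975 - 365) = (2 + 1728)*610 = 1730*610 = 1055300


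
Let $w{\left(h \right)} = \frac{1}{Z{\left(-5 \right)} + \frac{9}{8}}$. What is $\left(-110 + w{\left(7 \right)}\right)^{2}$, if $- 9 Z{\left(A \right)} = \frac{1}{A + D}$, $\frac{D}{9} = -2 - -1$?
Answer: $\frac{3882037636}{326041} \approx 11907.0$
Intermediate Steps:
$D = -9$ ($D = 9 \left(-2 - -1\right) = 9 \left(-2 + 1\right) = 9 \left(-1\right) = -9$)
$Z{\left(A \right)} = - \frac{1}{9 \left(-9 + A\right)}$ ($Z{\left(A \right)} = - \frac{1}{9 \left(A - 9\right)} = - \frac{1}{9 \left(-9 + A\right)}$)
$w{\left(h \right)} = \frac{504}{571}$ ($w{\left(h \right)} = \frac{1}{- \frac{1}{-81 + 9 \left(-5\right)} + \frac{9}{8}} = \frac{1}{- \frac{1}{-81 - 45} + 9 \cdot \frac{1}{8}} = \frac{1}{- \frac{1}{-126} + \frac{9}{8}} = \frac{1}{\left(-1\right) \left(- \frac{1}{126}\right) + \frac{9}{8}} = \frac{1}{\frac{1}{126} + \frac{9}{8}} = \frac{1}{\frac{571}{504}} = \frac{504}{571}$)
$\left(-110 + w{\left(7 \right)}\right)^{2} = \left(-110 + \frac{504}{571}\right)^{2} = \left(- \frac{62306}{571}\right)^{2} = \frac{3882037636}{326041}$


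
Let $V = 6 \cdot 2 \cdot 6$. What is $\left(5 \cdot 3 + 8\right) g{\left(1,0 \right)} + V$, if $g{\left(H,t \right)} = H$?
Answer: $95$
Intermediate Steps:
$V = 72$ ($V = 12 \cdot 6 = 72$)
$\left(5 \cdot 3 + 8\right) g{\left(1,0 \right)} + V = \left(5 \cdot 3 + 8\right) 1 + 72 = \left(15 + 8\right) 1 + 72 = 23 \cdot 1 + 72 = 23 + 72 = 95$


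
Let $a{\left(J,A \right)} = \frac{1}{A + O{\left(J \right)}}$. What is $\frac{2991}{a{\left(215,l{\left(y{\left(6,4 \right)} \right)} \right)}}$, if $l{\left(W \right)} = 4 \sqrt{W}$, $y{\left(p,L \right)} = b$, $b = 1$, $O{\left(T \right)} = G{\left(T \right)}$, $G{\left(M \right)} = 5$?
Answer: $26919$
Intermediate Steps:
$O{\left(T \right)} = 5$
$y{\left(p,L \right)} = 1$
$a{\left(J,A \right)} = \frac{1}{5 + A}$ ($a{\left(J,A \right)} = \frac{1}{A + 5} = \frac{1}{5 + A}$)
$\frac{2991}{a{\left(215,l{\left(y{\left(6,4 \right)} \right)} \right)}} = \frac{2991}{\frac{1}{5 + 4 \sqrt{1}}} = \frac{2991}{\frac{1}{5 + 4 \cdot 1}} = \frac{2991}{\frac{1}{5 + 4}} = \frac{2991}{\frac{1}{9}} = 2991 \frac{1}{\frac{1}{9}} = 2991 \cdot 9 = 26919$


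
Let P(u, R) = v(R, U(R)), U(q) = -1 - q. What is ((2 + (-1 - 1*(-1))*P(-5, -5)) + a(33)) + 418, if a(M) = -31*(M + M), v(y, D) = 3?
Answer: -1626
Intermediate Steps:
P(u, R) = 3
a(M) = -62*M
((2 + (-1 - 1*(-1))*P(-5, -5)) + a(33)) + 418 = ((2 + (-1 - 1*(-1))*3) - 62*33) + 418 = ((2 + (-1 + 1)*3) - 2046) + 418 = ((2 + 0*3) - 2046) + 418 = ((2 + 0) - 2046) + 418 = (2 - 2046) + 418 = -2044 + 418 = -1626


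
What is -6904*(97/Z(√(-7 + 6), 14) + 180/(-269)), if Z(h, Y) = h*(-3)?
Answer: 1242720/269 - 669688*I/3 ≈ 4619.8 - 2.2323e+5*I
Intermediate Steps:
Z(h, Y) = -3*h
-6904*(97/Z(√(-7 + 6), 14) + 180/(-269)) = -6904*(97/((-3*√(-7 + 6))) + 180/(-269)) = -6904*(97/((-3*I)) + 180*(-1/269)) = -6904*(97/((-3*I)) - 180/269) = -6904*(97*(I/3) - 180/269) = -6904*(97*I/3 - 180/269) = -6904*(-180/269 + 97*I/3) = 1242720/269 - 669688*I/3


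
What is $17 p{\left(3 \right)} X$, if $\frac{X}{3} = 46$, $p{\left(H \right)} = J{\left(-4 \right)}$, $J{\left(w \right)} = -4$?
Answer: $-9384$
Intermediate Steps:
$p{\left(H \right)} = -4$
$X = 138$ ($X = 3 \cdot 46 = 138$)
$17 p{\left(3 \right)} X = 17 \left(-4\right) 138 = \left(-68\right) 138 = -9384$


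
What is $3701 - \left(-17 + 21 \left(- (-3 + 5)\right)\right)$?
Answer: $3760$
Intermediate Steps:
$3701 - \left(-17 + 21 \left(- (-3 + 5)\right)\right) = 3701 - \left(-17 + 21 \left(\left(-1\right) 2\right)\right) = 3701 + \left(17 - -42\right) = 3701 + \left(17 + 42\right) = 3701 + 59 = 3760$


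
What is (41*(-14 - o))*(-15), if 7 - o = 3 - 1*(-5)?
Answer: 7995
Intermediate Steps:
o = -1 (o = 7 - (3 - 1*(-5)) = 7 - (3 + 5) = 7 - 1*8 = 7 - 8 = -1)
(41*(-14 - o))*(-15) = (41*(-14 - 1*(-1)))*(-15) = (41*(-14 + 1))*(-15) = (41*(-13))*(-15) = -533*(-15) = 7995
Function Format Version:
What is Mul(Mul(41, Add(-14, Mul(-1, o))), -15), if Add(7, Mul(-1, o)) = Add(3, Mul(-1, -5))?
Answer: 7995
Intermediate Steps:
o = -1 (o = Add(7, Mul(-1, Add(3, Mul(-1, -5)))) = Add(7, Mul(-1, Add(3, 5))) = Add(7, Mul(-1, 8)) = Add(7, -8) = -1)
Mul(Mul(41, Add(-14, Mul(-1, o))), -15) = Mul(Mul(41, Add(-14, Mul(-1, -1))), -15) = Mul(Mul(41, Add(-14, 1)), -15) = Mul(Mul(41, -13), -15) = Mul(-533, -15) = 7995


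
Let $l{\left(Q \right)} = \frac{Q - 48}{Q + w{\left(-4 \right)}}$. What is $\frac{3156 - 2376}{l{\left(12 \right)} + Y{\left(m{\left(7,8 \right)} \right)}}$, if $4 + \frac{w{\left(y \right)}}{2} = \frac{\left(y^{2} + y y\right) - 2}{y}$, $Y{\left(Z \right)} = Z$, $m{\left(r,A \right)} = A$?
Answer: $\frac{2145}{31} \approx 69.194$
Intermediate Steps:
$w{\left(y \right)} = -8 + \frac{2 \left(-2 + 2 y^{2}\right)}{y}$ ($w{\left(y \right)} = -8 + 2 \frac{\left(y^{2} + y y\right) - 2}{y} = -8 + 2 \frac{\left(y^{2} + y^{2}\right) - 2}{y} = -8 + 2 \frac{2 y^{2} - 2}{y} = -8 + 2 \frac{-2 + 2 y^{2}}{y} = -8 + \frac{2 \left(-2 + 2 y^{2}\right)}{y}$)
$l{\left(Q \right)} = \frac{-48 + Q}{-23 + Q}$ ($l{\left(Q \right)} = \frac{Q - 48}{Q - \left(24 - 1\right)} = \frac{-48 + Q}{Q - 23} = \frac{-48 + Q}{-23 + Q}$)
$\frac{3156 - 2376}{l{\left(12 \right)} + Y{\left(m{\left(7,8 \right)} \right)}} = \frac{3156 - 2376}{\frac{-48 + 12}{-23 + 12} + 8} = \frac{780}{\frac{1}{-11} \left(-36\right) + 8} = \frac{780}{\left(- \frac{1}{11}\right) \left(-36\right) + 8} = \frac{780}{\frac{36}{11} + 8} = \frac{780}{\frac{124}{11}} = 780 \cdot \frac{11}{124} = \frac{2145}{31}$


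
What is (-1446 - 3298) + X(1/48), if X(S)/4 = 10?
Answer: -4704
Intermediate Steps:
X(S) = 40 (X(S) = 4*10 = 40)
(-1446 - 3298) + X(1/48) = (-1446 - 3298) + 40 = -4744 + 40 = -4704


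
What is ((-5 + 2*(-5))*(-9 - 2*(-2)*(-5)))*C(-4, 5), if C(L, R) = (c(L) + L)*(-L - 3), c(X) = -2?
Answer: -2610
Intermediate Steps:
C(L, R) = (-3 - L)*(-2 + L) (C(L, R) = (-2 + L)*(-L - 3) = (-2 + L)*(-3 - L) = (-3 - L)*(-2 + L))
((-5 + 2*(-5))*(-9 - 2*(-2)*(-5)))*C(-4, 5) = ((-5 + 2*(-5))*(-9 - 2*(-2)*(-5)))*(6 - 1*(-4) - 1*(-4)²) = ((-5 - 10)*(-9 + 4*(-5)))*(6 + 4 - 1*16) = (-15*(-9 - 20))*(6 + 4 - 16) = -15*(-29)*(-6) = 435*(-6) = -2610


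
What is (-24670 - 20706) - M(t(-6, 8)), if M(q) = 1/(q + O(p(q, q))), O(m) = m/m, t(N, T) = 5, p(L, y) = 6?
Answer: -272257/6 ≈ -45376.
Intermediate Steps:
O(m) = 1
M(q) = 1/(1 + q) (M(q) = 1/(q + 1) = 1/(1 + q))
(-24670 - 20706) - M(t(-6, 8)) = (-24670 - 20706) - 1/(1 + 5) = -45376 - 1/6 = -45376 - 1*⅙ = -45376 - ⅙ = -272257/6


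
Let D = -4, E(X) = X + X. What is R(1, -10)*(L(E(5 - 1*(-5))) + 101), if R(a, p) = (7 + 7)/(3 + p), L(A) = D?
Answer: -194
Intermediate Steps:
E(X) = 2*X
L(A) = -4
R(a, p) = 14/(3 + p)
R(1, -10)*(L(E(5 - 1*(-5))) + 101) = (14/(3 - 10))*(-4 + 101) = (14/(-7))*97 = (14*(-⅐))*97 = -2*97 = -194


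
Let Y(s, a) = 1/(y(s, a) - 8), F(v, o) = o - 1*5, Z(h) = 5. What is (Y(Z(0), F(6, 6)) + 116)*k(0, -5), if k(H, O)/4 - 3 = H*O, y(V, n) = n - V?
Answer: 1391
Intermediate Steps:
k(H, O) = 12 + 4*H*O (k(H, O) = 12 + 4*(H*O) = 12 + 4*H*O)
F(v, o) = -5 + o (F(v, o) = o - 5 = -5 + o)
Y(s, a) = 1/(-8 + a - s) (Y(s, a) = 1/((a - s) - 8) = 1/(-8 + a - s))
(Y(Z(0), F(6, 6)) + 116)*k(0, -5) = (-1/(8 + 5 - (-5 + 6)) + 116)*(12 + 4*0*(-5)) = (-1/(8 + 5 - 1*1) + 116)*(12 + 0) = (-1/(8 + 5 - 1) + 116)*12 = (-1/12 + 116)*12 = (1391/12)*12 = 1391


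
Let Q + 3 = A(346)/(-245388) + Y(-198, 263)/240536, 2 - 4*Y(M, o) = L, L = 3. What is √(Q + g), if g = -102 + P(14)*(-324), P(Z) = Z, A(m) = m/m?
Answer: I*√49418131697238371142/103189944 ≈ 68.125*I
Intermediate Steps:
A(m) = 1
Y(M, o) = -¼ (Y(M, o) = ½ - ¼*3 = ½ - ¾ = -¼)
g = -4638 (g = -102 + 14*(-324) = -102 - 4536 = -4638)
Q = -177074245787/59024647968 (Q = -3 + (1/(-245388) - ¼/240536) = -3 + (1*(-1/245388) - ¼*1/240536) = -3 + (-1/245388 - 1/962144) = -3 - 301883/59024647968 = -177074245787/59024647968 ≈ -3.0000)
√(Q + g) = √(-177074245787/59024647968 - 4638) = √(-273933391521371/59024647968) = I*√49418131697238371142/103189944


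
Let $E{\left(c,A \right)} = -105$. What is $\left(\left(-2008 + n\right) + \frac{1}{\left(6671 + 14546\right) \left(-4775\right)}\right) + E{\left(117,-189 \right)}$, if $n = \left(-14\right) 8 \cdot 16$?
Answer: $- \frac{395620138376}{101311175} \approx -3905.0$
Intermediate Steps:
$n = -1792$ ($n = \left(-112\right) 16 = -1792$)
$\left(\left(-2008 + n\right) + \frac{1}{\left(6671 + 14546\right) \left(-4775\right)}\right) + E{\left(117,-189 \right)} = \left(\left(-2008 - 1792\right) + \frac{1}{\left(6671 + 14546\right) \left(-4775\right)}\right) - 105 = \left(-3800 + \frac{1}{21217} \left(- \frac{1}{4775}\right)\right) - 105 = \left(-3800 - \frac{1}{101311175}\right) - 105 = - \frac{384982465001}{101311175} - 105 = - \frac{395620138376}{101311175}$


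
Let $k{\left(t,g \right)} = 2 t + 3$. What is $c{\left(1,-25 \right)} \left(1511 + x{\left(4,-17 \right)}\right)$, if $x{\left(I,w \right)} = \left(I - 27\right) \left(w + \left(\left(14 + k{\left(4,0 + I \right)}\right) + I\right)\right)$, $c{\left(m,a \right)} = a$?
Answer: $-30875$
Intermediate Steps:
$k{\left(t,g \right)} = 3 + 2 t$
$x{\left(I,w \right)} = \left(-27 + I\right) \left(25 + I + w\right)$ ($x{\left(I,w \right)} = \left(I - 27\right) \left(w + \left(\left(14 + \left(3 + 2 \cdot 4\right)\right) + I\right)\right) = \left(-27 + I\right) \left(w + \left(\left(14 + \left(3 + 8\right)\right) + I\right)\right) = \left(-27 + I\right) \left(w + \left(\left(14 + 11\right) + I\right)\right) = \left(-27 + I\right) \left(w + \left(25 + I\right)\right) = \left(-27 + I\right) \left(25 + I + w\right)$)
$c{\left(1,-25 \right)} \left(1511 + x{\left(4,-17 \right)}\right) = - 25 \left(1511 - \left(292 - 16\right)\right) = - 25 \left(1511 - 276\right) = \left(-25\right) 1235 = -30875$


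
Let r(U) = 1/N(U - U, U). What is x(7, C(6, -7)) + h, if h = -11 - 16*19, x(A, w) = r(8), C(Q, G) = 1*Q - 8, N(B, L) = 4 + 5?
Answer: -2834/9 ≈ -314.89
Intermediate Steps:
N(B, L) = 9
r(U) = 1/9
C(Q, G) = -8 + Q (C(Q, G) = Q - 8 = -8 + Q)
x(A, w) = 1/9
h = -315 (h = -11 - 304 = -315)
x(7, C(6, -7)) + h = 1/9 - 315 = -2834/9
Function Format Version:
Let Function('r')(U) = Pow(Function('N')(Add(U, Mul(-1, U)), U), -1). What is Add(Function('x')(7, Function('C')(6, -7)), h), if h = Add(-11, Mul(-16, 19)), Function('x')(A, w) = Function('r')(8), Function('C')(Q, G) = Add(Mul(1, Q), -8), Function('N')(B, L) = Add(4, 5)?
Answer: Rational(-2834, 9) ≈ -314.89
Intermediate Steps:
Function('N')(B, L) = 9
Function('r')(U) = Rational(1, 9) (Function('r')(U) = Pow(9, -1) = Rational(1, 9))
Function('C')(Q, G) = Add(-8, Q) (Function('C')(Q, G) = Add(Q, -8) = Add(-8, Q))
Function('x')(A, w) = Rational(1, 9)
h = -315 (h = Add(-11, -304) = -315)
Add(Function('x')(7, Function('C')(6, -7)), h) = Add(Rational(1, 9), -315) = Rational(-2834, 9)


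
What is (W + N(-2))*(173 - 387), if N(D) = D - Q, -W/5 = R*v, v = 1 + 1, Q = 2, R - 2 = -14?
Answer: -24824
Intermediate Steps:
R = -12 (R = 2 - 14 = -12)
v = 2
W = 120 (W = -(-60)*2 = -5*(-24) = 120)
N(D) = -2 + D (N(D) = D - 1*2 = D - 2 = -2 + D)
(W + N(-2))*(173 - 387) = (120 + (-2 - 2))*(173 - 387) = (120 - 4)*(-214) = 116*(-214) = -24824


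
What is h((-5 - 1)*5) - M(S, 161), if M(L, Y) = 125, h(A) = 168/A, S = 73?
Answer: -653/5 ≈ -130.60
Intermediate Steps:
h((-5 - 1)*5) - M(S, 161) = 168/(((-5 - 1)*5)) - 1*125 = 168/((-6*5)) - 125 = 168/(-30) - 125 = 168*(-1/30) - 125 = -28/5 - 125 = -653/5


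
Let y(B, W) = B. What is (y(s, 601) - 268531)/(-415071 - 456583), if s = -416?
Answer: 38421/124522 ≈ 0.30855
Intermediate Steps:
(y(s, 601) - 268531)/(-415071 - 456583) = (-416 - 268531)/(-415071 - 456583) = -268947/(-871654) = -268947*(-1/871654) = 38421/124522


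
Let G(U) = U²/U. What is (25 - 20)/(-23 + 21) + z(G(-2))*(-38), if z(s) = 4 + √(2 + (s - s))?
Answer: -309/2 - 38*√2 ≈ -208.24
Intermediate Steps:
G(U) = U
z(s) = 4 + √2 (z(s) = 4 + √(2 + 0) = 4 + √2)
(25 - 20)/(-23 + 21) + z(G(-2))*(-38) = (25 - 20)/(-23 + 21) + (4 + √2)*(-38) = 5/(-2) + (-152 - 38*√2) = 5*(-½) + (-152 - 38*√2) = -5/2 + (-152 - 38*√2) = -309/2 - 38*√2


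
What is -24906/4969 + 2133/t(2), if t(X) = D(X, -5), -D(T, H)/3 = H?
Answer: 3408429/24845 ≈ 137.19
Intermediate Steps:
D(T, H) = -3*H
t(X) = 15 (t(X) = -3*(-5) = 15)
-24906/4969 + 2133/t(2) = -24906/4969 + 2133/15 = -24906*1/4969 + 2133*(1/15) = -24906/4969 + 711/5 = 3408429/24845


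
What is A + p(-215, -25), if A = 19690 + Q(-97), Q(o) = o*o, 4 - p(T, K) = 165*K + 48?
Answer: 33180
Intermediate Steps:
p(T, K) = -44 - 165*K (p(T, K) = 4 - (165*K + 48) = 4 - (48 + 165*K) = 4 + (-48 - 165*K) = -44 - 165*K)
Q(o) = o**2
A = 29099 (A = 19690 + (-97)**2 = 19690 + 9409 = 29099)
A + p(-215, -25) = 29099 + (-44 - 165*(-25)) = 29099 + (-44 + 4125) = 29099 + 4081 = 33180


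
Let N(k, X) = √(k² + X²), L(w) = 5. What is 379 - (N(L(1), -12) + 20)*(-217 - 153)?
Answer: 12589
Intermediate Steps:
N(k, X) = √(X² + k²)
379 - (N(L(1), -12) + 20)*(-217 - 153) = 379 - (√((-12)² + 5²) + 20)*(-217 - 153) = 379 - (√(144 + 25) + 20)*(-370) = 379 - (√169 + 20)*(-370) = 379 - (13 + 20)*(-370) = 379 - 33*(-370) = 379 - 1*(-12210) = 379 + 12210 = 12589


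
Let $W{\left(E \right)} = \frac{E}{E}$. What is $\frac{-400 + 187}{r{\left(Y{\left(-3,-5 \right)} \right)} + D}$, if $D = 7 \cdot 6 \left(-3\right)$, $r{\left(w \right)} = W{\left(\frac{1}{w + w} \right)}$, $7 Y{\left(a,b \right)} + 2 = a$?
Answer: $\frac{213}{125} \approx 1.704$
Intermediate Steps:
$W{\left(E \right)} = 1$
$Y{\left(a,b \right)} = - \frac{2}{7} + \frac{a}{7}$
$r{\left(w \right)} = 1$
$D = -126$ ($D = 42 \left(-3\right) = -126$)
$\frac{-400 + 187}{r{\left(Y{\left(-3,-5 \right)} \right)} + D} = \frac{-400 + 187}{1 - 126} = - \frac{213}{-125} = \left(-213\right) \left(- \frac{1}{125}\right) = \frac{213}{125}$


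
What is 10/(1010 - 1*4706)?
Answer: -5/1848 ≈ -0.0027056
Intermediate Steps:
10/(1010 - 1*4706) = 10/(1010 - 4706) = 10/(-3696) = 10*(-1/3696) = -5/1848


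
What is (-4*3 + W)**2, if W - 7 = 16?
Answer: 121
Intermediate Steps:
W = 23 (W = 7 + 16 = 23)
(-4*3 + W)**2 = (-4*3 + 23)**2 = (-12 + 23)**2 = 11**2 = 121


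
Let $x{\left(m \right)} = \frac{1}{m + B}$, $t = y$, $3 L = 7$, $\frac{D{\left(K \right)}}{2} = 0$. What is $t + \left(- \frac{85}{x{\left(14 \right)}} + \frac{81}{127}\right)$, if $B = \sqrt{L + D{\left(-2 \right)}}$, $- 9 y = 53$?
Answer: $- \frac{1366172}{1143} - \frac{85 \sqrt{21}}{3} \approx -1325.1$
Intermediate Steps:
$y = - \frac{53}{9}$ ($y = \left(- \frac{1}{9}\right) 53 = - \frac{53}{9} \approx -5.8889$)
$D{\left(K \right)} = 0$ ($D{\left(K \right)} = 2 \cdot 0 = 0$)
$L = \frac{7}{3}$ ($L = \frac{1}{3} \cdot 7 = \frac{7}{3} \approx 2.3333$)
$t = - \frac{53}{9} \approx -5.8889$
$B = \frac{\sqrt{21}}{3}$ ($B = \sqrt{\frac{7}{3} + 0} = \sqrt{\frac{7}{3}} = \frac{\sqrt{21}}{3} \approx 1.5275$)
$x{\left(m \right)} = \frac{1}{m + \frac{\sqrt{21}}{3}}$
$t + \left(- \frac{85}{x{\left(14 \right)}} + \frac{81}{127}\right) = - \frac{53}{9} + \left(- \frac{85}{3 \frac{1}{\sqrt{21} + 3 \cdot 14}} + \frac{81}{127}\right) = - \frac{53}{9} + \left(- \frac{85}{3 \frac{1}{\sqrt{21} + 42}} + 81 \cdot \frac{1}{127}\right) = - \frac{53}{9} + \left(- \frac{85}{3 \frac{1}{42 + \sqrt{21}}} + \frac{81}{127}\right) = - \frac{53}{9} + \left(- 85 \left(14 + \frac{\sqrt{21}}{3}\right) + \frac{81}{127}\right) = - \frac{53}{9} + \left(\left(-1190 - \frac{85 \sqrt{21}}{3}\right) + \frac{81}{127}\right) = - \frac{53}{9} - \left(\frac{151049}{127} + \frac{85 \sqrt{21}}{3}\right) = - \frac{1366172}{1143} - \frac{85 \sqrt{21}}{3}$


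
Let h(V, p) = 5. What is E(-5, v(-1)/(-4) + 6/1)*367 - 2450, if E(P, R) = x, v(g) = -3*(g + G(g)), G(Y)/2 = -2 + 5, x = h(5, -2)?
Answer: -615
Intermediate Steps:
x = 5
G(Y) = 6 (G(Y) = 2*(-2 + 5) = 2*3 = 6)
v(g) = -18 - 3*g (v(g) = -3*(g + 6) = -3*(6 + g) = -18 - 3*g)
E(P, R) = 5
E(-5, v(-1)/(-4) + 6/1)*367 - 2450 = 5*367 - 2450 = 1835 - 2450 = -615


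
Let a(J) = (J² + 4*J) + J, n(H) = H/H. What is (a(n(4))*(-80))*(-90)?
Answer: 43200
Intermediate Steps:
n(H) = 1
a(J) = J² + 5*J
(a(n(4))*(-80))*(-90) = ((1*(5 + 1))*(-80))*(-90) = ((1*6)*(-80))*(-90) = (6*(-80))*(-90) = -480*(-90) = 43200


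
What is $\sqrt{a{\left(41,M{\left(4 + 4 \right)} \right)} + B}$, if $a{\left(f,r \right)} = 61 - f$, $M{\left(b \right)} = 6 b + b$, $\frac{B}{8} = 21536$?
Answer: $2 \sqrt{43077} \approx 415.1$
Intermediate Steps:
$B = 172288$ ($B = 8 \cdot 21536 = 172288$)
$M{\left(b \right)} = 7 b$
$\sqrt{a{\left(41,M{\left(4 + 4 \right)} \right)} + B} = \sqrt{\left(61 - 41\right) + 172288} = \sqrt{20 + 172288} = \sqrt{172308} = 2 \sqrt{43077}$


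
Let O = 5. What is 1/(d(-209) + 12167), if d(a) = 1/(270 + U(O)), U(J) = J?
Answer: 275/3345926 ≈ 8.2189e-5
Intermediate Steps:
d(a) = 1/275 (d(a) = 1/(270 + 5) = 1/275)
1/(d(-209) + 12167) = 1/(1/275 + 12167) = 1/(3345926/275) = 275/3345926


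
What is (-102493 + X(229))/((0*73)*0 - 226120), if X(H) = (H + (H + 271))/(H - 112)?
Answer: 166541/367445 ≈ 0.45324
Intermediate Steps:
X(H) = (271 + 2*H)/(-112 + H) (X(H) = (H + (271 + H))/(-112 + H) = (271 + 2*H)/(-112 + H))
(-102493 + X(229))/((0*73)*0 - 226120) = (-102493 + (271 + 2*229)/(-112 + 229))/((0*73)*0 - 226120) = (-102493 + (271 + 458)/117)/(0*0 - 226120) = (-102493 + (1/117)*729)/(0 - 226120) = (-102493 + 81/13)/(-226120) = -1332328/13*(-1/226120) = 166541/367445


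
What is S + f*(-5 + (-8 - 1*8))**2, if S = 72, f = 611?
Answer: 269523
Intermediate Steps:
S + f*(-5 + (-8 - 1*8))**2 = 72 + 611*(-5 + (-8 - 1*8))**2 = 72 + 611*(-5 + (-8 - 8))**2 = 72 + 611*(-5 - 16)**2 = 72 + 611*(-21)**2 = 72 + 611*441 = 72 + 269451 = 269523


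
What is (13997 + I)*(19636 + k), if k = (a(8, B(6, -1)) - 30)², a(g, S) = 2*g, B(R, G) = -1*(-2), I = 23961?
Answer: 752783056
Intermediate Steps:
B(R, G) = 2
k = 196 (k = (2*8 - 30)² = (16 - 30)² = (-14)² = 196)
(13997 + I)*(19636 + k) = (13997 + 23961)*(19636 + 196) = 37958*19832 = 752783056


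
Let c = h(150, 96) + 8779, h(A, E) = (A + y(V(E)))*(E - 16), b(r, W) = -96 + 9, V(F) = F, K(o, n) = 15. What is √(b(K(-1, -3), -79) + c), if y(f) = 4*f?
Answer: 2*√12853 ≈ 226.74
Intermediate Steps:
b(r, W) = -87
h(A, E) = (-16 + E)*(A + 4*E) (h(A, E) = (A + 4*E)*(E - 16) = (A + 4*E)*(-16 + E) = (-16 + E)*(A + 4*E))
c = 51499 (c = (-64*96 - 16*150 + 4*96² + 150*96) + 8779 = (-6144 - 2400 + 4*9216 + 14400) + 8779 = (-6144 - 2400 + 36864 + 14400) + 8779 = 42720 + 8779 = 51499)
√(b(K(-1, -3), -79) + c) = √(-87 + 51499) = √51412 = 2*√12853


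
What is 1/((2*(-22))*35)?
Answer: -1/1540 ≈ -0.00064935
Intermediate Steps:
1/((2*(-22))*35) = 1/(-44*35) = 1/(-1540) = -1/1540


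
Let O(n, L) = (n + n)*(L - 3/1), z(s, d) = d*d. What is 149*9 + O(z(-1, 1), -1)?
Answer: 1333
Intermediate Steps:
z(s, d) = d²
O(n, L) = 2*n*(-3 + L) (O(n, L) = (2*n)*(L - 3*1) = (2*n)*(L - 3) = (2*n)*(-3 + L) = 2*n*(-3 + L))
149*9 + O(z(-1, 1), -1) = 149*9 + 2*1²*(-3 - 1) = 1341 + 2*1*(-4) = 1341 - 8 = 1333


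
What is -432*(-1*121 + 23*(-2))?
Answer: 72144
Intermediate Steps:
-432*(-1*121 + 23*(-2)) = -432*(-121 - 46) = -432*(-167) = 72144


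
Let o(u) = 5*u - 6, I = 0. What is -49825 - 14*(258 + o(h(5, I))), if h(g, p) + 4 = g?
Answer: -53423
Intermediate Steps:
h(g, p) = -4 + g
o(u) = -6 + 5*u
-49825 - 14*(258 + o(h(5, I))) = -49825 - 14*(258 + (-6 + 5*(-4 + 5))) = -49825 - 14*(258 + (-6 + 5*1)) = -49825 - 14*(258 + (-6 + 5)) = -49825 - 14*(258 - 1) = -49825 - 14*257 = -49825 - 1*3598 = -49825 - 3598 = -53423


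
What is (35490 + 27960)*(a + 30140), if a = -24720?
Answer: 343899000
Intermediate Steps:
(35490 + 27960)*(a + 30140) = (35490 + 27960)*(-24720 + 30140) = 63450*5420 = 343899000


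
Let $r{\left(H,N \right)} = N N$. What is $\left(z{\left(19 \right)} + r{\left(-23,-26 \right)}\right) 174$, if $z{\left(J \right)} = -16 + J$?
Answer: $118146$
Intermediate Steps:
$r{\left(H,N \right)} = N^{2}$
$\left(z{\left(19 \right)} + r{\left(-23,-26 \right)}\right) 174 = \left(\left(-16 + 19\right) + \left(-26\right)^{2}\right) 174 = \left(3 + 676\right) 174 = 679 \cdot 174 = 118146$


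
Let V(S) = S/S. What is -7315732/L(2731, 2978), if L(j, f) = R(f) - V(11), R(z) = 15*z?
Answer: -7315732/44669 ≈ -163.78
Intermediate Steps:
V(S) = 1
L(j, f) = -1 + 15*f (L(j, f) = 15*f - 1*1 = 15*f - 1 = -1 + 15*f)
-7315732/L(2731, 2978) = -7315732/(-1 + 15*2978) = -7315732/(-1 + 44670) = -7315732/44669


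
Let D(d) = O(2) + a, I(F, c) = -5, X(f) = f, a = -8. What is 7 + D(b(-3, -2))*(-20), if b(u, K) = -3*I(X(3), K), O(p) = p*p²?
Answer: 7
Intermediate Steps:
O(p) = p³
b(u, K) = 15 (b(u, K) = -3*(-5) = 15)
D(d) = 0 (D(d) = 2³ - 8 = 8 - 8 = 0)
7 + D(b(-3, -2))*(-20) = 7 + 0*(-20) = 7 + 0 = 7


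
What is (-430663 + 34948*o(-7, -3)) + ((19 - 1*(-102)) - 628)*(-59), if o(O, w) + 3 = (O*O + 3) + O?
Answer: 1067066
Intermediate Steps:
o(O, w) = O + O**2 (o(O, w) = -3 + ((O*O + 3) + O) = -3 + ((O**2 + 3) + O) = -3 + ((3 + O**2) + O) = -3 + (3 + O + O**2) = O + O**2)
(-430663 + 34948*o(-7, -3)) + ((19 - 1*(-102)) - 628)*(-59) = (-430663 + 34948*(-7*(1 - 7))) + ((19 - 1*(-102)) - 628)*(-59) = (-430663 + 34948*(-7*(-6))) + ((19 + 102) - 628)*(-59) = (-430663 + 34948*42) + (121 - 628)*(-59) = (-430663 + 1467816) - 507*(-59) = 1037153 + 29913 = 1067066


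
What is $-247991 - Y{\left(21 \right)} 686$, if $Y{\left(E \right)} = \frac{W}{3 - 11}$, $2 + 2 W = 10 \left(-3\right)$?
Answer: $-249363$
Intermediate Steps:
$W = -16$ ($W = -1 + \frac{10 \left(-3\right)}{2} = -1 + \frac{1}{2} \left(-30\right) = -1 - 15 = -16$)
$Y{\left(E \right)} = 2$ ($Y{\left(E \right)} = - \frac{16}{3 - 11} = - \frac{16}{-8} = \left(-16\right) \left(- \frac{1}{8}\right) = 2$)
$-247991 - Y{\left(21 \right)} 686 = -247991 - 2 \cdot 686 = -247991 - 1372 = -249363$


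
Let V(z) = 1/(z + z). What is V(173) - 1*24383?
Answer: -8436517/346 ≈ -24383.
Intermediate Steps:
V(z) = 1/(2*z)
V(173) - 1*24383 = (½)/173 - 1*24383 = (½)*(1/173) - 24383 = 1/346 - 24383 = -8436517/346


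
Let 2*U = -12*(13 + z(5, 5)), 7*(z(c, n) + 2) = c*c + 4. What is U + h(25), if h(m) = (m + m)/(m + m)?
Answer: -629/7 ≈ -89.857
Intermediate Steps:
z(c, n) = -10/7 + c²/7 (z(c, n) = -2 + (c*c + 4)/7 = -2 + (c² + 4)/7 = -2 + (4 + c²)/7 = -2 + (4/7 + c²/7) = -10/7 + c²/7)
h(m) = 1 (h(m) = (2*m)/((2*m)) = (2*m)*(1/(2*m)) = 1)
U = -636/7 (U = (-12*(13 + (-10/7 + (⅐)*5²)))/2 = (-12*(13 + (-10/7 + (⅐)*25)))/2 = (-12*(13 + (-10/7 + 25/7)))/2 = (-12*(13 + 15/7))/2 = (-12*106/7)/2 = (½)*(-1272/7) = -636/7 ≈ -90.857)
U + h(25) = -636/7 + 1 = -629/7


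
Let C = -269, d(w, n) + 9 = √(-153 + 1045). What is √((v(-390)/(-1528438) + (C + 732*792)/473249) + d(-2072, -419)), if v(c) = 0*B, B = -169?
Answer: √(-1741445579734 + 447929232002*√223)/473249 ≈ 4.7001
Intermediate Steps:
d(w, n) = -9 + 2*√223 (d(w, n) = -9 + √(-153 + 1045) = -9 + √892 = -9 + 2*√223)
v(c) = 0 (v(c) = 0*(-169) = 0)
√((v(-390)/(-1528438) + (C + 732*792)/473249) + d(-2072, -419)) = √((0/(-1528438) + (-269 + 732*792)/473249) + (-9 + 2*√223)) = √((0*(-1/1528438) + (-269 + 579744)*(1/473249)) + (-9 + 2*√223)) = √((0 + 579475*(1/473249)) + (-9 + 2*√223)) = √((0 + 579475/473249) + (-9 + 2*√223)) = √(579475/473249 + (-9 + 2*√223)) = √(-3679766/473249 + 2*√223)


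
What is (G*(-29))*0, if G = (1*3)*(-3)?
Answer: 0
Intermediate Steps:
G = -9 (G = 3*(-3) = -9)
(G*(-29))*0 = -9*(-29)*0 = 261*0 = 0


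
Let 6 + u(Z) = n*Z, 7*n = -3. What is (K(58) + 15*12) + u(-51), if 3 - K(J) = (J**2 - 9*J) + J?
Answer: -18908/7 ≈ -2701.1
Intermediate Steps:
n = -3/7 (n = (1/7)*(-3) = -3/7 ≈ -0.42857)
u(Z) = -6 - 3*Z/7
K(J) = 3 - J**2 + 8*J (K(J) = 3 - ((J**2 - 9*J) + J) = 3 - (J**2 - 8*J) = 3 + (-J**2 + 8*J) = 3 - J**2 + 8*J)
(K(58) + 15*12) + u(-51) = ((3 - 1*58**2 + 8*58) + 15*12) + (-6 - 3/7*(-51)) = ((3 - 1*3364 + 464) + 180) + (-6 + 153/7) = ((3 - 3364 + 464) + 180) + 111/7 = (-2897 + 180) + 111/7 = -2717 + 111/7 = -18908/7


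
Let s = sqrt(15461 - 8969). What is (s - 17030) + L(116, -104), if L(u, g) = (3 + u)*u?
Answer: -3226 + 2*sqrt(1623) ≈ -3145.4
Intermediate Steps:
L(u, g) = u*(3 + u)
s = 2*sqrt(1623) (s = sqrt(6492) = 2*sqrt(1623) ≈ 80.573)
(s - 17030) + L(116, -104) = (2*sqrt(1623) - 17030) + 116*(3 + 116) = (-17030 + 2*sqrt(1623)) + 116*119 = (-17030 + 2*sqrt(1623)) + 13804 = -3226 + 2*sqrt(1623)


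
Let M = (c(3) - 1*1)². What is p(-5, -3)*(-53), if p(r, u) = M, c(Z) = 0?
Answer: -53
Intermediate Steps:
M = 1 (M = (0 - 1*1)² = (0 - 1)² = (-1)² = 1)
p(r, u) = 1
p(-5, -3)*(-53) = 1*(-53) = -53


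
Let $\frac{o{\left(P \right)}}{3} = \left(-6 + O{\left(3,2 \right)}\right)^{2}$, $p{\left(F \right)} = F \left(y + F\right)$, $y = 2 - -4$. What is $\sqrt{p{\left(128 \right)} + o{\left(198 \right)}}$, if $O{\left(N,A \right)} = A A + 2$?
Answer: $16 \sqrt{67} \approx 130.97$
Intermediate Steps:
$y = 6$ ($y = 2 + 4 = 6$)
$O{\left(N,A \right)} = 2 + A^{2}$ ($O{\left(N,A \right)} = A^{2} + 2 = 2 + A^{2}$)
$p{\left(F \right)} = F \left(6 + F\right)$
$o{\left(P \right)} = 0$ ($o{\left(P \right)} = 3 \left(-6 + \left(2 + 2^{2}\right)\right)^{2} = 3 \left(-6 + \left(2 + 4\right)\right)^{2} = 3 \left(-6 + 6\right)^{2} = 3 \cdot 0^{2} = 3 \cdot 0 = 0$)
$\sqrt{p{\left(128 \right)} + o{\left(198 \right)}} = \sqrt{128 \left(6 + 128\right) + 0} = \sqrt{128 \cdot 134 + 0} = \sqrt{17152 + 0} = \sqrt{17152} = 16 \sqrt{67}$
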